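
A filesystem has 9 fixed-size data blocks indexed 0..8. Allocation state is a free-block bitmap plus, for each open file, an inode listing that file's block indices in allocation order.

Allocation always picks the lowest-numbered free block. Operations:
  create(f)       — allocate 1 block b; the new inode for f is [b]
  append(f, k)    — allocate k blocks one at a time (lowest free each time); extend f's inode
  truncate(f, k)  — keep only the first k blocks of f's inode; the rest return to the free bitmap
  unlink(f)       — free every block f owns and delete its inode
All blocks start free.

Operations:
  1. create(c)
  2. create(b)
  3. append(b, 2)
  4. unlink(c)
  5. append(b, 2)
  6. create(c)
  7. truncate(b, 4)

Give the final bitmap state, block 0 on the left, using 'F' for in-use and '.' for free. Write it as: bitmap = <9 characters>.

bitmap = FFFF.F...

  1. create(c)  ⇒  F........  {c→[0]}
  2. create(b)  ⇒  FF.......  {b→[1]; c→[0]}
  3. append(b, 2)  ⇒  FFFF.....  {b→[1, 2, 3]; c→[0]}
  4. unlink(c)  ⇒  .FFF.....  {b→[1, 2, 3]}
  5. append(b, 2)  ⇒  FFFFF....  {b→[1, 2, 3, 0, 4]}
  6. create(c)  ⇒  FFFFFF...  {b→[1, 2, 3, 0, 4]; c→[5]}
  7. truncate(b, 4)  ⇒  FFFF.F...  {b→[1, 2, 3, 0]; c→[5]}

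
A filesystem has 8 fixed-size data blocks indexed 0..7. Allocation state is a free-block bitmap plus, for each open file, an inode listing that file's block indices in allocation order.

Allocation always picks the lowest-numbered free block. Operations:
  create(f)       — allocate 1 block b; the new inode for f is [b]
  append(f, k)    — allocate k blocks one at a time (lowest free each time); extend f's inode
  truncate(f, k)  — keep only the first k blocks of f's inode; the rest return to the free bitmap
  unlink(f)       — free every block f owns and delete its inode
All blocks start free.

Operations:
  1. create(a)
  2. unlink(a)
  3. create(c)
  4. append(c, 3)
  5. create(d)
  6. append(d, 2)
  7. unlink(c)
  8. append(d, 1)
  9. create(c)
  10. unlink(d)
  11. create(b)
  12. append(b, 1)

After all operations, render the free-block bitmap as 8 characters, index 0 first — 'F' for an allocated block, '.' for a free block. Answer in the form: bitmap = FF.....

bitmap = FFF.....

[1] create(a) — a=0 (map F.......)
[2] unlink(a) —  (map ........)
[3] create(c) — c=0 (map F.......)
[4] append(c, 3) — c=0,1,2,3 (map FFFF....)
[5] create(d) — c=0,1,2,3 d=4 (map FFFFF...)
[6] append(d, 2) — c=0,1,2,3 d=4,5,6 (map FFFFFFF.)
[7] unlink(c) — d=4,5,6 (map ....FFF.)
[8] append(d, 1) — d=4,5,6,0 (map F...FFF.)
[9] create(c) — c=1 d=4,5,6,0 (map FF..FFF.)
[10] unlink(d) — c=1 (map .F......)
[11] create(b) — b=0 c=1 (map FF......)
[12] append(b, 1) — b=0,2 c=1 (map FFF.....)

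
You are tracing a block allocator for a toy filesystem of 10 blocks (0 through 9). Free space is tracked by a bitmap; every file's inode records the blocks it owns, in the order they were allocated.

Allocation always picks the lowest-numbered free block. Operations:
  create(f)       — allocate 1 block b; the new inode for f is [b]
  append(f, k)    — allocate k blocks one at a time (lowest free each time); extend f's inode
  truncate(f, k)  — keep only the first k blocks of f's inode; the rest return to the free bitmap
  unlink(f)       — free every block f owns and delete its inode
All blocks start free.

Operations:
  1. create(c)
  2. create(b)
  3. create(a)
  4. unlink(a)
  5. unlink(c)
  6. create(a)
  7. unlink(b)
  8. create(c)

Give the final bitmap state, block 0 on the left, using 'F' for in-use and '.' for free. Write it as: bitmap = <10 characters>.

after create(c) → c:[0]  free=[F.........]
after create(b) → b:[1], c:[0]  free=[FF........]
after create(a) → a:[2], b:[1], c:[0]  free=[FFF.......]
after unlink(a) → b:[1], c:[0]  free=[FF........]
after unlink(c) → b:[1]  free=[.F........]
after create(a) → a:[0], b:[1]  free=[FF........]
after unlink(b) → a:[0]  free=[F.........]
after create(c) → a:[0], c:[1]  free=[FF........]

bitmap = FF........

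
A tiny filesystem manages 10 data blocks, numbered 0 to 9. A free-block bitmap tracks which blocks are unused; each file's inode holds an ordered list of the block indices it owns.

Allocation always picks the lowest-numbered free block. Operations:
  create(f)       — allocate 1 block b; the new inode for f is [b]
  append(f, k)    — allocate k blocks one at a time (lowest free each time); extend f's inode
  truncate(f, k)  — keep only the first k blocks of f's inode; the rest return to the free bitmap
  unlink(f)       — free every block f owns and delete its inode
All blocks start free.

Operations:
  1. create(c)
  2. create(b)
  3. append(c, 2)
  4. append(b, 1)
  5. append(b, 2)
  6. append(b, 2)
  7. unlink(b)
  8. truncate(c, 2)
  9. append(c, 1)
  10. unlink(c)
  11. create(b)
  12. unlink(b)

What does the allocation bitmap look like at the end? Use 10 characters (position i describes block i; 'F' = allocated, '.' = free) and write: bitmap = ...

  1. create(c)  ⇒  F.........  {c→[0]}
  2. create(b)  ⇒  FF........  {b→[1]; c→[0]}
  3. append(c, 2)  ⇒  FFFF......  {b→[1]; c→[0, 2, 3]}
  4. append(b, 1)  ⇒  FFFFF.....  {b→[1, 4]; c→[0, 2, 3]}
  5. append(b, 2)  ⇒  FFFFFFF...  {b→[1, 4, 5, 6]; c→[0, 2, 3]}
  6. append(b, 2)  ⇒  FFFFFFFFF.  {b→[1, 4, 5, 6, 7, 8]; c→[0, 2, 3]}
  7. unlink(b)  ⇒  F.FF......  {c→[0, 2, 3]}
  8. truncate(c, 2)  ⇒  F.F.......  {c→[0, 2]}
  9. append(c, 1)  ⇒  FFF.......  {c→[0, 2, 1]}
  10. unlink(c)  ⇒  ..........  {}
  11. create(b)  ⇒  F.........  {b→[0]}
  12. unlink(b)  ⇒  ..........  {}

bitmap = ..........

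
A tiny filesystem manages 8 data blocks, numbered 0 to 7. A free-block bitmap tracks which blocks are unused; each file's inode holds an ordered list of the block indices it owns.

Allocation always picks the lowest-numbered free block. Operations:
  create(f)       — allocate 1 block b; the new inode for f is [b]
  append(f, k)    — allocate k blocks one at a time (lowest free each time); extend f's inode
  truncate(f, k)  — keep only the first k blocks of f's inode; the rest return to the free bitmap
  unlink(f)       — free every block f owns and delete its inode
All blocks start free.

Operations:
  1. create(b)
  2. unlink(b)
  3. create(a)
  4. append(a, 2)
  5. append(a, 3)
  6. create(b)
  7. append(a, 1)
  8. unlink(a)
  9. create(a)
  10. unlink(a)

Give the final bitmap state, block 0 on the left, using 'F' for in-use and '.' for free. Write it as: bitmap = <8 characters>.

after create(b) → b:[0]  free=[F.......]
after unlink(b) →   free=[........]
after create(a) → a:[0]  free=[F.......]
after append(a, 2) → a:[0, 1, 2]  free=[FFF.....]
after append(a, 3) → a:[0, 1, 2, 3, 4, 5]  free=[FFFFFF..]
after create(b) → a:[0, 1, 2, 3, 4, 5], b:[6]  free=[FFFFFFF.]
after append(a, 1) → a:[0, 1, 2, 3, 4, 5, 7], b:[6]  free=[FFFFFFFF]
after unlink(a) → b:[6]  free=[......F.]
after create(a) → a:[0], b:[6]  free=[F.....F.]
after unlink(a) → b:[6]  free=[......F.]

bitmap = ......F.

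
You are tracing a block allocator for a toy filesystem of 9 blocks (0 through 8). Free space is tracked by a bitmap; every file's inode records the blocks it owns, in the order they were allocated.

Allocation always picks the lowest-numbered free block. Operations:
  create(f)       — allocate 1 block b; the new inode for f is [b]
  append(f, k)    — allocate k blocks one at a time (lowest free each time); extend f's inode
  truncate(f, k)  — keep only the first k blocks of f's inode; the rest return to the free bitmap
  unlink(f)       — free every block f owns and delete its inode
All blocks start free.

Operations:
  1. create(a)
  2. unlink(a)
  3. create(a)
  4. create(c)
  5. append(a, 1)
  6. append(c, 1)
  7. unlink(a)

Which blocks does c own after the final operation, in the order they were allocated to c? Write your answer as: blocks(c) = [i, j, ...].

[1] create(a) — a=0 (map F........)
[2] unlink(a) —  (map .........)
[3] create(a) — a=0 (map F........)
[4] create(c) — a=0 c=1 (map FF.......)
[5] append(a, 1) — a=0,2 c=1 (map FFF......)
[6] append(c, 1) — a=0,2 c=1,3 (map FFFF.....)
[7] unlink(a) — c=1,3 (map .F.F.....)

blocks(c) = [1, 3]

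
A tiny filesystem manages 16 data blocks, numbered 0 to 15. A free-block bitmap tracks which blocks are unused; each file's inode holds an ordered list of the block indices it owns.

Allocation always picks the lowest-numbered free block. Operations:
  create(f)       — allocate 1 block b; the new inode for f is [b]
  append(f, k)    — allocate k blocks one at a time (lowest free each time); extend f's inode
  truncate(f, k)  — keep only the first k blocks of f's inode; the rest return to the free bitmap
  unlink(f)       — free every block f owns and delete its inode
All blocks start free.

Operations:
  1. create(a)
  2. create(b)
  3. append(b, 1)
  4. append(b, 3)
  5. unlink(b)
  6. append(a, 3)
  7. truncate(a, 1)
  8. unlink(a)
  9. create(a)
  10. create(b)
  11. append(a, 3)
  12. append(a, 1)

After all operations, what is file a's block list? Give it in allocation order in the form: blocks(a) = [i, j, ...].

[1] create(a) — a=0 (map F...............)
[2] create(b) — a=0 b=1 (map FF..............)
[3] append(b, 1) — a=0 b=1,2 (map FFF.............)
[4] append(b, 3) — a=0 b=1,2,3,4,5 (map FFFFFF..........)
[5] unlink(b) — a=0 (map F...............)
[6] append(a, 3) — a=0,1,2,3 (map FFFF............)
[7] truncate(a, 1) — a=0 (map F...............)
[8] unlink(a) —  (map ................)
[9] create(a) — a=0 (map F...............)
[10] create(b) — a=0 b=1 (map FF..............)
[11] append(a, 3) — a=0,2,3,4 b=1 (map FFFFF...........)
[12] append(a, 1) — a=0,2,3,4,5 b=1 (map FFFFFF..........)

blocks(a) = [0, 2, 3, 4, 5]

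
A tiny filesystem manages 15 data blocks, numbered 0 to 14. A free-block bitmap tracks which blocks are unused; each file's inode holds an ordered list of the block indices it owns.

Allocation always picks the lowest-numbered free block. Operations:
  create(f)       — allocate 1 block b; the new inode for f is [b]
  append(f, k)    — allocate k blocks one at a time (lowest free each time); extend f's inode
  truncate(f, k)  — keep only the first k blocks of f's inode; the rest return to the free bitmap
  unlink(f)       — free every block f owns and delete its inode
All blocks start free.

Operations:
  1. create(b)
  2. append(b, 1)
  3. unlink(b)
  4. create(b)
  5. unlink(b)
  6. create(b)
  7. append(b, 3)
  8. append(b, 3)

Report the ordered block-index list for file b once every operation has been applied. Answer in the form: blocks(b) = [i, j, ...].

  1. create(b)  ⇒  F..............  {b→[0]}
  2. append(b, 1)  ⇒  FF.............  {b→[0, 1]}
  3. unlink(b)  ⇒  ...............  {}
  4. create(b)  ⇒  F..............  {b→[0]}
  5. unlink(b)  ⇒  ...............  {}
  6. create(b)  ⇒  F..............  {b→[0]}
  7. append(b, 3)  ⇒  FFFF...........  {b→[0, 1, 2, 3]}
  8. append(b, 3)  ⇒  FFFFFFF........  {b→[0, 1, 2, 3, 4, 5, 6]}

blocks(b) = [0, 1, 2, 3, 4, 5, 6]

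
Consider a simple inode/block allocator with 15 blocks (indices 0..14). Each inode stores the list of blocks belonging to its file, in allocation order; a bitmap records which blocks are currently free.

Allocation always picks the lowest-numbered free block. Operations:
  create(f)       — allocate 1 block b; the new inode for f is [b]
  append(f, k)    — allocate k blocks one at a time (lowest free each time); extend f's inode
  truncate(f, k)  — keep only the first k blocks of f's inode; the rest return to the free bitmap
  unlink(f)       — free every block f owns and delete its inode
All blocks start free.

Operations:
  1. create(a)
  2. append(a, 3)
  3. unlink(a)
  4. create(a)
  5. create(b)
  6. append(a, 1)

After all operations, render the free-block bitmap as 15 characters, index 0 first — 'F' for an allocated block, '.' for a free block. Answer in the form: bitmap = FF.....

bitmap = FFF............

after create(a) → a:[0]  free=[F..............]
after append(a, 3) → a:[0, 1, 2, 3]  free=[FFFF...........]
after unlink(a) →   free=[...............]
after create(a) → a:[0]  free=[F..............]
after create(b) → a:[0], b:[1]  free=[FF.............]
after append(a, 1) → a:[0, 2], b:[1]  free=[FFF............]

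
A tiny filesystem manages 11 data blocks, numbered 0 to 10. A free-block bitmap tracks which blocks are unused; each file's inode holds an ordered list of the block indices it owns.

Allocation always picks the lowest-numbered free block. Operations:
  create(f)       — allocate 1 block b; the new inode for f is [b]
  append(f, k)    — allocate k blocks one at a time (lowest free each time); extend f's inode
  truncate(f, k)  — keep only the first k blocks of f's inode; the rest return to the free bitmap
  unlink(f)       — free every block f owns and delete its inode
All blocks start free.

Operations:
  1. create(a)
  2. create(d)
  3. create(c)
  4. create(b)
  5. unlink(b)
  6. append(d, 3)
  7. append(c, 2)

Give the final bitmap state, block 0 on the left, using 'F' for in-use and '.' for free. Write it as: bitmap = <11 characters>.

bitmap = FFFFFFFF...

  1. create(a)  ⇒  F..........  {a→[0]}
  2. create(d)  ⇒  FF.........  {a→[0]; d→[1]}
  3. create(c)  ⇒  FFF........  {a→[0]; c→[2]; d→[1]}
  4. create(b)  ⇒  FFFF.......  {a→[0]; b→[3]; c→[2]; d→[1]}
  5. unlink(b)  ⇒  FFF........  {a→[0]; c→[2]; d→[1]}
  6. append(d, 3)  ⇒  FFFFFF.....  {a→[0]; c→[2]; d→[1, 3, 4, 5]}
  7. append(c, 2)  ⇒  FFFFFFFF...  {a→[0]; c→[2, 6, 7]; d→[1, 3, 4, 5]}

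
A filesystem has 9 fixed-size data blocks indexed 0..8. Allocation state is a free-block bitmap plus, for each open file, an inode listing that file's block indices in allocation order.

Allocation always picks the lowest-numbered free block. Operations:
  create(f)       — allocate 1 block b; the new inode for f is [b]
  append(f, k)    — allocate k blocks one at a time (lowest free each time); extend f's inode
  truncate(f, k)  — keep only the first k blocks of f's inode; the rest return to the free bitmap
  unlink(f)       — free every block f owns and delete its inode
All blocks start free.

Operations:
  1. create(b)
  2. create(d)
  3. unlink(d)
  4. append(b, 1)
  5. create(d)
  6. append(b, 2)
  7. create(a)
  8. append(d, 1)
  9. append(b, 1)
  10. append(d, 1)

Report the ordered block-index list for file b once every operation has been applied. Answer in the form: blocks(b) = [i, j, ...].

blocks(b) = [0, 1, 3, 4, 7]

[1] create(b) — b=0 (map F........)
[2] create(d) — b=0 d=1 (map FF.......)
[3] unlink(d) — b=0 (map F........)
[4] append(b, 1) — b=0,1 (map FF.......)
[5] create(d) — b=0,1 d=2 (map FFF......)
[6] append(b, 2) — b=0,1,3,4 d=2 (map FFFFF....)
[7] create(a) — a=5 b=0,1,3,4 d=2 (map FFFFFF...)
[8] append(d, 1) — a=5 b=0,1,3,4 d=2,6 (map FFFFFFF..)
[9] append(b, 1) — a=5 b=0,1,3,4,7 d=2,6 (map FFFFFFFF.)
[10] append(d, 1) — a=5 b=0,1,3,4,7 d=2,6,8 (map FFFFFFFFF)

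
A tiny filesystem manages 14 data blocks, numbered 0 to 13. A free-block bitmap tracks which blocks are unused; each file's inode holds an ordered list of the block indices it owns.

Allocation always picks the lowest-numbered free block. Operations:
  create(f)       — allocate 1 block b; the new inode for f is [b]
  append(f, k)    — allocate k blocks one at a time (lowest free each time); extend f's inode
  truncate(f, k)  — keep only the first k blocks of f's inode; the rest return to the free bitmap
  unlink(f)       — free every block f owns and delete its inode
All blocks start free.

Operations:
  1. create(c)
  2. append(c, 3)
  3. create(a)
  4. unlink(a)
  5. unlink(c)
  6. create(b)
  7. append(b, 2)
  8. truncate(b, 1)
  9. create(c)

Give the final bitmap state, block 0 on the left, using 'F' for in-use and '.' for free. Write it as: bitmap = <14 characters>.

bitmap = FF............

create(c): bitmap=F............. | c=[0]
append(c, 3): bitmap=FFFF.......... | c=[0, 1, 2, 3]
create(a): bitmap=FFFFF......... | a=[4] c=[0, 1, 2, 3]
unlink(a): bitmap=FFFF.......... | c=[0, 1, 2, 3]
unlink(c): bitmap=.............. | 
create(b): bitmap=F............. | b=[0]
append(b, 2): bitmap=FFF........... | b=[0, 1, 2]
truncate(b, 1): bitmap=F............. | b=[0]
create(c): bitmap=FF............ | b=[0] c=[1]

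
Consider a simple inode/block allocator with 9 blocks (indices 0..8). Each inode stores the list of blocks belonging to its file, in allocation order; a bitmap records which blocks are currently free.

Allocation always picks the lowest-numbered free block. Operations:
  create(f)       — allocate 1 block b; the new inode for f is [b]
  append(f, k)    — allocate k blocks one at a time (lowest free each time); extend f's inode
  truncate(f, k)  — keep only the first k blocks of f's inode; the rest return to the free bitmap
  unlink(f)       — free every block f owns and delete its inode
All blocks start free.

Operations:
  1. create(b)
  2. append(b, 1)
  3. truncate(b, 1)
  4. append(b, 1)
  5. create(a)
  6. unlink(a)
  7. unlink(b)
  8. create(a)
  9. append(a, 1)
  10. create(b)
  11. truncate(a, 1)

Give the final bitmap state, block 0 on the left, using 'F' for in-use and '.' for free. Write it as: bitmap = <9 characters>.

bitmap = F.F......

[1] create(b) — b=0 (map F........)
[2] append(b, 1) — b=0,1 (map FF.......)
[3] truncate(b, 1) — b=0 (map F........)
[4] append(b, 1) — b=0,1 (map FF.......)
[5] create(a) — a=2 b=0,1 (map FFF......)
[6] unlink(a) — b=0,1 (map FF.......)
[7] unlink(b) —  (map .........)
[8] create(a) — a=0 (map F........)
[9] append(a, 1) — a=0,1 (map FF.......)
[10] create(b) — a=0,1 b=2 (map FFF......)
[11] truncate(a, 1) — a=0 b=2 (map F.F......)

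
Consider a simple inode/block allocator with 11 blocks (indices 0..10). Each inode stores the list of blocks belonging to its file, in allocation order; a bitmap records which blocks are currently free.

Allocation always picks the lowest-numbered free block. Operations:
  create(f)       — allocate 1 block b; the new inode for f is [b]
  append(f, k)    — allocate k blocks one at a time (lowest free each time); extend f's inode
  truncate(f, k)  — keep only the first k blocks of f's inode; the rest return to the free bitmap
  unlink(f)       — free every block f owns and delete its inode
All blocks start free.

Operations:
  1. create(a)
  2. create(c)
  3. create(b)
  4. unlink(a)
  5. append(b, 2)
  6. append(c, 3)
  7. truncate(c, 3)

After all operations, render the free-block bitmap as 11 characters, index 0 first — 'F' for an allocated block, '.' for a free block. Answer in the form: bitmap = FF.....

bitmap = FFFFFF.....

create(a): bitmap=F.......... | a=[0]
create(c): bitmap=FF......... | a=[0] c=[1]
create(b): bitmap=FFF........ | a=[0] b=[2] c=[1]
unlink(a): bitmap=.FF........ | b=[2] c=[1]
append(b, 2): bitmap=FFFF....... | b=[2, 0, 3] c=[1]
append(c, 3): bitmap=FFFFFFF.... | b=[2, 0, 3] c=[1, 4, 5, 6]
truncate(c, 3): bitmap=FFFFFF..... | b=[2, 0, 3] c=[1, 4, 5]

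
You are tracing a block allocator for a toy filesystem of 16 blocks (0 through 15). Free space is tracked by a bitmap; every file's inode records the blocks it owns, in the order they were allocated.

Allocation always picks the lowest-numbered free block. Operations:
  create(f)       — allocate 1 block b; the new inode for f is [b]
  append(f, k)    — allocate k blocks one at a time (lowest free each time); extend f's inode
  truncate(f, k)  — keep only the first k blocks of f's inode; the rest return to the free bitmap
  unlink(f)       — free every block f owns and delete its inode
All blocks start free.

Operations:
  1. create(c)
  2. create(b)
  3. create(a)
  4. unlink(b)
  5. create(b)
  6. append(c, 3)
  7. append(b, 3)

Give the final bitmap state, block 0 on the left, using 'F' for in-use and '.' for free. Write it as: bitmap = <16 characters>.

bitmap = FFFFFFFFF.......

  1. create(c)  ⇒  F...............  {c→[0]}
  2. create(b)  ⇒  FF..............  {b→[1]; c→[0]}
  3. create(a)  ⇒  FFF.............  {a→[2]; b→[1]; c→[0]}
  4. unlink(b)  ⇒  F.F.............  {a→[2]; c→[0]}
  5. create(b)  ⇒  FFF.............  {a→[2]; b→[1]; c→[0]}
  6. append(c, 3)  ⇒  FFFFFF..........  {a→[2]; b→[1]; c→[0, 3, 4, 5]}
  7. append(b, 3)  ⇒  FFFFFFFFF.......  {a→[2]; b→[1, 6, 7, 8]; c→[0, 3, 4, 5]}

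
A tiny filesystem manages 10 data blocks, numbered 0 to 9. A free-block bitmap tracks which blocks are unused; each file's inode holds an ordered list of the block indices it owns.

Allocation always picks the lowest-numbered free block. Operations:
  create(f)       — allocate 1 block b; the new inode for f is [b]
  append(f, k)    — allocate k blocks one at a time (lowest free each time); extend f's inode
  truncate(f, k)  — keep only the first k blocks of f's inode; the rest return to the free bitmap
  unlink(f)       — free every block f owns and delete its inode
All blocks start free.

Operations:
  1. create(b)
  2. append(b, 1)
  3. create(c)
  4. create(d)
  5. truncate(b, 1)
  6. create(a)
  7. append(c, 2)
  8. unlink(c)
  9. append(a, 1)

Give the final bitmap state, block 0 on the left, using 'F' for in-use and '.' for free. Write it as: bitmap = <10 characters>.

[1] create(b) — b=0 (map F.........)
[2] append(b, 1) — b=0,1 (map FF........)
[3] create(c) — b=0,1 c=2 (map FFF.......)
[4] create(d) — b=0,1 c=2 d=3 (map FFFF......)
[5] truncate(b, 1) — b=0 c=2 d=3 (map F.FF......)
[6] create(a) — a=1 b=0 c=2 d=3 (map FFFF......)
[7] append(c, 2) — a=1 b=0 c=2,4,5 d=3 (map FFFFFF....)
[8] unlink(c) — a=1 b=0 d=3 (map FF.F......)
[9] append(a, 1) — a=1,2 b=0 d=3 (map FFFF......)

bitmap = FFFF......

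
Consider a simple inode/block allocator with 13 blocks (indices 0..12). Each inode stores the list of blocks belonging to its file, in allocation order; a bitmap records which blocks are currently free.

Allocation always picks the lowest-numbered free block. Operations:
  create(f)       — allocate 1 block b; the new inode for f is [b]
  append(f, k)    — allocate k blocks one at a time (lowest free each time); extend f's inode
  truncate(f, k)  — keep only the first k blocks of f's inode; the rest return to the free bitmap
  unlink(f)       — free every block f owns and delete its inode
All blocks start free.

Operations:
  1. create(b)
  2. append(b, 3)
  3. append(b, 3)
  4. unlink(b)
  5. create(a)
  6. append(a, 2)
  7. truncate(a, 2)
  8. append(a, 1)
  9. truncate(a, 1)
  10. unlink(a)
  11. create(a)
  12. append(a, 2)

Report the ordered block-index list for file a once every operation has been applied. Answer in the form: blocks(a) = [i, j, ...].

  1. create(b)  ⇒  F............  {b→[0]}
  2. append(b, 3)  ⇒  FFFF.........  {b→[0, 1, 2, 3]}
  3. append(b, 3)  ⇒  FFFFFFF......  {b→[0, 1, 2, 3, 4, 5, 6]}
  4. unlink(b)  ⇒  .............  {}
  5. create(a)  ⇒  F............  {a→[0]}
  6. append(a, 2)  ⇒  FFF..........  {a→[0, 1, 2]}
  7. truncate(a, 2)  ⇒  FF...........  {a→[0, 1]}
  8. append(a, 1)  ⇒  FFF..........  {a→[0, 1, 2]}
  9. truncate(a, 1)  ⇒  F............  {a→[0]}
  10. unlink(a)  ⇒  .............  {}
  11. create(a)  ⇒  F............  {a→[0]}
  12. append(a, 2)  ⇒  FFF..........  {a→[0, 1, 2]}

blocks(a) = [0, 1, 2]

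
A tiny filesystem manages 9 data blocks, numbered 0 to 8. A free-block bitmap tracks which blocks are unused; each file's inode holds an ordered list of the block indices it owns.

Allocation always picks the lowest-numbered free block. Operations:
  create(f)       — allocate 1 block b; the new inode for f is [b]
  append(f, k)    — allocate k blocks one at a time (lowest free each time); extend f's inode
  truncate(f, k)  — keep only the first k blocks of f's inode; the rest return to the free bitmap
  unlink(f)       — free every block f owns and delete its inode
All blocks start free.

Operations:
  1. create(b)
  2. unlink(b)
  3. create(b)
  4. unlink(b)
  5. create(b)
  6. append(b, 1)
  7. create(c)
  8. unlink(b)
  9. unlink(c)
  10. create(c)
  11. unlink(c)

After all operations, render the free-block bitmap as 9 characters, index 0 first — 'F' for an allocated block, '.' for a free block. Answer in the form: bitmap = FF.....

  1. create(b)  ⇒  F........  {b→[0]}
  2. unlink(b)  ⇒  .........  {}
  3. create(b)  ⇒  F........  {b→[0]}
  4. unlink(b)  ⇒  .........  {}
  5. create(b)  ⇒  F........  {b→[0]}
  6. append(b, 1)  ⇒  FF.......  {b→[0, 1]}
  7. create(c)  ⇒  FFF......  {b→[0, 1]; c→[2]}
  8. unlink(b)  ⇒  ..F......  {c→[2]}
  9. unlink(c)  ⇒  .........  {}
  10. create(c)  ⇒  F........  {c→[0]}
  11. unlink(c)  ⇒  .........  {}

bitmap = .........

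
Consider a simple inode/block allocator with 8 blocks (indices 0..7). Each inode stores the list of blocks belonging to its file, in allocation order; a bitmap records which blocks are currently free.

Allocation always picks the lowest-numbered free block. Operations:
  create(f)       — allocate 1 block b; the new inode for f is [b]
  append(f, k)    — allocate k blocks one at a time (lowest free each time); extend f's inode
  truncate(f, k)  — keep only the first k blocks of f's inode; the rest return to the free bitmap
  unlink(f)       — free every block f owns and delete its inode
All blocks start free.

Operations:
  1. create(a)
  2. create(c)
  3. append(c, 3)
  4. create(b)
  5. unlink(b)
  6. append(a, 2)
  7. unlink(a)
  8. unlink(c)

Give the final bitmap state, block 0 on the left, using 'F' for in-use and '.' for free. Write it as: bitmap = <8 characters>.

[1] create(a) — a=0 (map F.......)
[2] create(c) — a=0 c=1 (map FF......)
[3] append(c, 3) — a=0 c=1,2,3,4 (map FFFFF...)
[4] create(b) — a=0 b=5 c=1,2,3,4 (map FFFFFF..)
[5] unlink(b) — a=0 c=1,2,3,4 (map FFFFF...)
[6] append(a, 2) — a=0,5,6 c=1,2,3,4 (map FFFFFFF.)
[7] unlink(a) — c=1,2,3,4 (map .FFFF...)
[8] unlink(c) —  (map ........)

bitmap = ........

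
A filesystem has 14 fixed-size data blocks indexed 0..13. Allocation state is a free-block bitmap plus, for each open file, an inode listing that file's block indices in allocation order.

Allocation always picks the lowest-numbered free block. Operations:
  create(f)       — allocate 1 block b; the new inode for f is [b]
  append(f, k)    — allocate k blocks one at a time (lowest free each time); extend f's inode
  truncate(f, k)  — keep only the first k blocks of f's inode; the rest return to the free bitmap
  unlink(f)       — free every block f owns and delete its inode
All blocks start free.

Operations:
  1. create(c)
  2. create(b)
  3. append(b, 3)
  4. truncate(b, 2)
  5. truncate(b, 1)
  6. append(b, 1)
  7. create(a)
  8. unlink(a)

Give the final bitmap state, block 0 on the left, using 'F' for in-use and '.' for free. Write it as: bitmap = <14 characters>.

  1. create(c)  ⇒  F.............  {c→[0]}
  2. create(b)  ⇒  FF............  {b→[1]; c→[0]}
  3. append(b, 3)  ⇒  FFFFF.........  {b→[1, 2, 3, 4]; c→[0]}
  4. truncate(b, 2)  ⇒  FFF...........  {b→[1, 2]; c→[0]}
  5. truncate(b, 1)  ⇒  FF............  {b→[1]; c→[0]}
  6. append(b, 1)  ⇒  FFF...........  {b→[1, 2]; c→[0]}
  7. create(a)  ⇒  FFFF..........  {a→[3]; b→[1, 2]; c→[0]}
  8. unlink(a)  ⇒  FFF...........  {b→[1, 2]; c→[0]}

bitmap = FFF...........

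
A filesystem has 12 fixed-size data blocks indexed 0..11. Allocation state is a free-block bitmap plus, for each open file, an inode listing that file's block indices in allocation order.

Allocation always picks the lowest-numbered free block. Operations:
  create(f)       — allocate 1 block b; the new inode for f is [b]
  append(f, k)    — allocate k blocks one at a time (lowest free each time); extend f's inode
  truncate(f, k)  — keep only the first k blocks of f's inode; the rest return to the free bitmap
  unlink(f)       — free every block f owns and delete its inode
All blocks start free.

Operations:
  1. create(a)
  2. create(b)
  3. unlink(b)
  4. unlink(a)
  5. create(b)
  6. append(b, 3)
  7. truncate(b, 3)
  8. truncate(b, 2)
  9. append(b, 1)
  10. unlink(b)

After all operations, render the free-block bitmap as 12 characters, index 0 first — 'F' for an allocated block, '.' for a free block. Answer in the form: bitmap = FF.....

  1. create(a)  ⇒  F...........  {a→[0]}
  2. create(b)  ⇒  FF..........  {a→[0]; b→[1]}
  3. unlink(b)  ⇒  F...........  {a→[0]}
  4. unlink(a)  ⇒  ............  {}
  5. create(b)  ⇒  F...........  {b→[0]}
  6. append(b, 3)  ⇒  FFFF........  {b→[0, 1, 2, 3]}
  7. truncate(b, 3)  ⇒  FFF.........  {b→[0, 1, 2]}
  8. truncate(b, 2)  ⇒  FF..........  {b→[0, 1]}
  9. append(b, 1)  ⇒  FFF.........  {b→[0, 1, 2]}
  10. unlink(b)  ⇒  ............  {}

bitmap = ............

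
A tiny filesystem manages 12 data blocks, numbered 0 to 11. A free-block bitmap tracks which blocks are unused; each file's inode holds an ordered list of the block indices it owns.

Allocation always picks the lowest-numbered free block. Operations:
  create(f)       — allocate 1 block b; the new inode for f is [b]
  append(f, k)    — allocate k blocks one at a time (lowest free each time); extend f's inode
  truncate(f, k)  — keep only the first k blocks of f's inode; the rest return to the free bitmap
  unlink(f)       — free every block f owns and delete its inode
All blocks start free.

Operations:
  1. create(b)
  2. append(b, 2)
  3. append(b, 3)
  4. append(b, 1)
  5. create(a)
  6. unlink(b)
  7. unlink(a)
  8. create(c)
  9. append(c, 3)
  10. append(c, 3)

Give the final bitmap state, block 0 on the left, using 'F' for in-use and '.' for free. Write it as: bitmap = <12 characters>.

bitmap = FFFFFFF.....

create(b): bitmap=F........... | b=[0]
append(b, 2): bitmap=FFF......... | b=[0, 1, 2]
append(b, 3): bitmap=FFFFFF...... | b=[0, 1, 2, 3, 4, 5]
append(b, 1): bitmap=FFFFFFF..... | b=[0, 1, 2, 3, 4, 5, 6]
create(a): bitmap=FFFFFFFF.... | a=[7] b=[0, 1, 2, 3, 4, 5, 6]
unlink(b): bitmap=.......F.... | a=[7]
unlink(a): bitmap=............ | 
create(c): bitmap=F........... | c=[0]
append(c, 3): bitmap=FFFF........ | c=[0, 1, 2, 3]
append(c, 3): bitmap=FFFFFFF..... | c=[0, 1, 2, 3, 4, 5, 6]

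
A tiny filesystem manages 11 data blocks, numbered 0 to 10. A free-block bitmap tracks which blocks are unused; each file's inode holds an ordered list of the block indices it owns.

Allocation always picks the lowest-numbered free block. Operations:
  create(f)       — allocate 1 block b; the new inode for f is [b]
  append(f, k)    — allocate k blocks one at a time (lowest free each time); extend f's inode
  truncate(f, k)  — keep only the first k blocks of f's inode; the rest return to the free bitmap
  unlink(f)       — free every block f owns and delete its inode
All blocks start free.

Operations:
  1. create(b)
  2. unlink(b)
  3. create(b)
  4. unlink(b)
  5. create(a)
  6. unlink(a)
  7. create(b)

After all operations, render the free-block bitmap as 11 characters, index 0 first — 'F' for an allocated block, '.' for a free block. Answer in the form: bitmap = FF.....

create(b): bitmap=F.......... | b=[0]
unlink(b): bitmap=........... | 
create(b): bitmap=F.......... | b=[0]
unlink(b): bitmap=........... | 
create(a): bitmap=F.......... | a=[0]
unlink(a): bitmap=........... | 
create(b): bitmap=F.......... | b=[0]

bitmap = F..........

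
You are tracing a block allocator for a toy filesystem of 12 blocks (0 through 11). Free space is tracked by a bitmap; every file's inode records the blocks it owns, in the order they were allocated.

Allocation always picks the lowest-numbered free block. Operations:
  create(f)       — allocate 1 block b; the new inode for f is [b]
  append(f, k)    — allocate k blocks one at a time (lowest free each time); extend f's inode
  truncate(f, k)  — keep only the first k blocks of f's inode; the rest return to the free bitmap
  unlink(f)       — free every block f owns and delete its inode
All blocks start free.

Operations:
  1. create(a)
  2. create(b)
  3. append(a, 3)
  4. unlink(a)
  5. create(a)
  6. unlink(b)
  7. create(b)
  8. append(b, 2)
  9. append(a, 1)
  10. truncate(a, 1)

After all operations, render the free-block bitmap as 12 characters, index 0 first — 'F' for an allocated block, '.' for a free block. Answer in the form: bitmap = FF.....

bitmap = FFFF........

after create(a) → a:[0]  free=[F...........]
after create(b) → a:[0], b:[1]  free=[FF..........]
after append(a, 3) → a:[0, 2, 3, 4], b:[1]  free=[FFFFF.......]
after unlink(a) → b:[1]  free=[.F..........]
after create(a) → a:[0], b:[1]  free=[FF..........]
after unlink(b) → a:[0]  free=[F...........]
after create(b) → a:[0], b:[1]  free=[FF..........]
after append(b, 2) → a:[0], b:[1, 2, 3]  free=[FFFF........]
after append(a, 1) → a:[0, 4], b:[1, 2, 3]  free=[FFFFF.......]
after truncate(a, 1) → a:[0], b:[1, 2, 3]  free=[FFFF........]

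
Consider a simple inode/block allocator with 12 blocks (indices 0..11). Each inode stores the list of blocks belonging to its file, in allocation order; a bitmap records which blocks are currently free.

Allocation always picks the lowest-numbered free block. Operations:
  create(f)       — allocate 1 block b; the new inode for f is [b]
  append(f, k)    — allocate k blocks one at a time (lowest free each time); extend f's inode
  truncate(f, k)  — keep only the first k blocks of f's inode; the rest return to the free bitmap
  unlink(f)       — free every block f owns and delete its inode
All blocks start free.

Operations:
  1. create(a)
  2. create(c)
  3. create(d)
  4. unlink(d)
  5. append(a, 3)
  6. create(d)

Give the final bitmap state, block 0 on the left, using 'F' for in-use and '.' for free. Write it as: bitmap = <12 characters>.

after create(a) → a:[0]  free=[F...........]
after create(c) → a:[0], c:[1]  free=[FF..........]
after create(d) → a:[0], c:[1], d:[2]  free=[FFF.........]
after unlink(d) → a:[0], c:[1]  free=[FF..........]
after append(a, 3) → a:[0, 2, 3, 4], c:[1]  free=[FFFFF.......]
after create(d) → a:[0, 2, 3, 4], c:[1], d:[5]  free=[FFFFFF......]

bitmap = FFFFFF......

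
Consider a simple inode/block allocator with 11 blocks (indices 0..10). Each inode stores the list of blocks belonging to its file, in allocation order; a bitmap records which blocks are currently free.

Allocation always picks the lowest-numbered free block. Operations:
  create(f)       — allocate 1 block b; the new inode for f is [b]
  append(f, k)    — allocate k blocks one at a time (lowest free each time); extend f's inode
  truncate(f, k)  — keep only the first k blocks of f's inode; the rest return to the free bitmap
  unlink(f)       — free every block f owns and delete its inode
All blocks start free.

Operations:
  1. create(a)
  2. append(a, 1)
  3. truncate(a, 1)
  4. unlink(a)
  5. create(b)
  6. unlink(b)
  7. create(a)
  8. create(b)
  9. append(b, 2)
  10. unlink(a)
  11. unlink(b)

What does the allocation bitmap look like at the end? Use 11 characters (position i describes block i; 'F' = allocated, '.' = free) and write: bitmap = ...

after create(a) → a:[0]  free=[F..........]
after append(a, 1) → a:[0, 1]  free=[FF.........]
after truncate(a, 1) → a:[0]  free=[F..........]
after unlink(a) →   free=[...........]
after create(b) → b:[0]  free=[F..........]
after unlink(b) →   free=[...........]
after create(a) → a:[0]  free=[F..........]
after create(b) → a:[0], b:[1]  free=[FF.........]
after append(b, 2) → a:[0], b:[1, 2, 3]  free=[FFFF.......]
after unlink(a) → b:[1, 2, 3]  free=[.FFF.......]
after unlink(b) →   free=[...........]

bitmap = ...........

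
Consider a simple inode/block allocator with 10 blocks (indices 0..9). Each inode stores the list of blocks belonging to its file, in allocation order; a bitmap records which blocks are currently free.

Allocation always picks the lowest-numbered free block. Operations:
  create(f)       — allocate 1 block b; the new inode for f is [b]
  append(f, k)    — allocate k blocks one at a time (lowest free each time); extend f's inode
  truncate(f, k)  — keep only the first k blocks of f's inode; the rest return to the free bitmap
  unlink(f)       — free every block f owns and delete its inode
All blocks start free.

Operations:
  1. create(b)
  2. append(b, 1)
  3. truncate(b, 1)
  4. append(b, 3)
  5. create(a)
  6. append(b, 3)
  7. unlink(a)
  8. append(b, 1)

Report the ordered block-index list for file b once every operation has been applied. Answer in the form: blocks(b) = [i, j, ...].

create(b): bitmap=F......... | b=[0]
append(b, 1): bitmap=FF........ | b=[0, 1]
truncate(b, 1): bitmap=F......... | b=[0]
append(b, 3): bitmap=FFFF...... | b=[0, 1, 2, 3]
create(a): bitmap=FFFFF..... | a=[4] b=[0, 1, 2, 3]
append(b, 3): bitmap=FFFFFFFF.. | a=[4] b=[0, 1, 2, 3, 5, 6, 7]
unlink(a): bitmap=FFFF.FFF.. | b=[0, 1, 2, 3, 5, 6, 7]
append(b, 1): bitmap=FFFFFFFF.. | b=[0, 1, 2, 3, 5, 6, 7, 4]

blocks(b) = [0, 1, 2, 3, 5, 6, 7, 4]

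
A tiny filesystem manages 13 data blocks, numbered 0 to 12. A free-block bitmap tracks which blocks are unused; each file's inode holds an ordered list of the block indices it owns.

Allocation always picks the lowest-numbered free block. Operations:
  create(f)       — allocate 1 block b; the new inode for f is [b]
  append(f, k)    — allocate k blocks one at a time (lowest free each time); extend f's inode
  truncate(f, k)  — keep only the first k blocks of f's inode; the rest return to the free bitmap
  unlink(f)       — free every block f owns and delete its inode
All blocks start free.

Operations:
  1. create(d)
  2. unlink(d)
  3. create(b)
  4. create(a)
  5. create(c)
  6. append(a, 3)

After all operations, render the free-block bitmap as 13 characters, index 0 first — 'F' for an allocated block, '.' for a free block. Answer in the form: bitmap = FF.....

bitmap = FFFFFF.......

create(d): bitmap=F............ | d=[0]
unlink(d): bitmap=............. | 
create(b): bitmap=F............ | b=[0]
create(a): bitmap=FF........... | a=[1] b=[0]
create(c): bitmap=FFF.......... | a=[1] b=[0] c=[2]
append(a, 3): bitmap=FFFFFF....... | a=[1, 3, 4, 5] b=[0] c=[2]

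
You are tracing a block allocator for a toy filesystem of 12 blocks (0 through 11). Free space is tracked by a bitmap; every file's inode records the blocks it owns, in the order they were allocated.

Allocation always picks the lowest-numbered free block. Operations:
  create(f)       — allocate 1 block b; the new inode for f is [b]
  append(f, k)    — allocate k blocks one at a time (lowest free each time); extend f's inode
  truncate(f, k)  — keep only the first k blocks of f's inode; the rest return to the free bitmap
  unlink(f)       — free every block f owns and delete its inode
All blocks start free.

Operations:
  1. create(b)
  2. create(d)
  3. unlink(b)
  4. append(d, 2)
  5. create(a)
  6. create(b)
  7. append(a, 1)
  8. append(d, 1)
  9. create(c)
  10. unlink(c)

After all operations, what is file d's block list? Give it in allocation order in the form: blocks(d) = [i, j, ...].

blocks(d) = [1, 0, 2, 6]

create(b): bitmap=F........... | b=[0]
create(d): bitmap=FF.......... | b=[0] d=[1]
unlink(b): bitmap=.F.......... | d=[1]
append(d, 2): bitmap=FFF......... | d=[1, 0, 2]
create(a): bitmap=FFFF........ | a=[3] d=[1, 0, 2]
create(b): bitmap=FFFFF....... | a=[3] b=[4] d=[1, 0, 2]
append(a, 1): bitmap=FFFFFF...... | a=[3, 5] b=[4] d=[1, 0, 2]
append(d, 1): bitmap=FFFFFFF..... | a=[3, 5] b=[4] d=[1, 0, 2, 6]
create(c): bitmap=FFFFFFFF.... | a=[3, 5] b=[4] c=[7] d=[1, 0, 2, 6]
unlink(c): bitmap=FFFFFFF..... | a=[3, 5] b=[4] d=[1, 0, 2, 6]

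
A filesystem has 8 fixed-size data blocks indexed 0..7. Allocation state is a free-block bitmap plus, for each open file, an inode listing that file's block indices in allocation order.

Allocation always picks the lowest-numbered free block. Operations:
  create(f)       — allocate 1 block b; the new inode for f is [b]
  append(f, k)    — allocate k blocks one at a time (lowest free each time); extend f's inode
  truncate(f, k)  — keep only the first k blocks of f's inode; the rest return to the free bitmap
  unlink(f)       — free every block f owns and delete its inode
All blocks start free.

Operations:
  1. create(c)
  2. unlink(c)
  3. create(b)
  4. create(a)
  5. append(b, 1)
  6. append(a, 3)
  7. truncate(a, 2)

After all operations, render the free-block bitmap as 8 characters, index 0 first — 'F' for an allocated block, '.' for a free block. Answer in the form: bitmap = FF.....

after create(c) → c:[0]  free=[F.......]
after unlink(c) →   free=[........]
after create(b) → b:[0]  free=[F.......]
after create(a) → a:[1], b:[0]  free=[FF......]
after append(b, 1) → a:[1], b:[0, 2]  free=[FFF.....]
after append(a, 3) → a:[1, 3, 4, 5], b:[0, 2]  free=[FFFFFF..]
after truncate(a, 2) → a:[1, 3], b:[0, 2]  free=[FFFF....]

bitmap = FFFF....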